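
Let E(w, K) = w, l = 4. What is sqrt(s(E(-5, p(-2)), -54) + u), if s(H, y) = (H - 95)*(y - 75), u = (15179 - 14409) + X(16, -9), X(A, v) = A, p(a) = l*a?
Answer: sqrt(13686) ≈ 116.99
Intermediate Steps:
p(a) = 4*a
u = 786 (u = (15179 - 14409) + 16 = 770 + 16 = 786)
s(H, y) = (-95 + H)*(-75 + y)
sqrt(s(E(-5, p(-2)), -54) + u) = sqrt((7125 - 95*(-54) - 75*(-5) - 5*(-54)) + 786) = sqrt((7125 + 5130 + 375 + 270) + 786) = sqrt(12900 + 786) = sqrt(13686)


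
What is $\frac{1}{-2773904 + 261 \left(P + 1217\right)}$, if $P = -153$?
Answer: $- \frac{1}{2496200} \approx -4.0061 \cdot 10^{-7}$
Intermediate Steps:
$\frac{1}{-2773904 + 261 \left(P + 1217\right)} = \frac{1}{-2773904 + 261 \left(-153 + 1217\right)} = \frac{1}{-2773904 + 261 \cdot 1064} = \frac{1}{-2773904 + 277704} = \frac{1}{-2496200} = - \frac{1}{2496200}$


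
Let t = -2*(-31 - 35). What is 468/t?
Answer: 39/11 ≈ 3.5455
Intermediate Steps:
t = 132 (t = -2*(-66) = 132)
468/t = 468/132 = 468*(1/132) = 39/11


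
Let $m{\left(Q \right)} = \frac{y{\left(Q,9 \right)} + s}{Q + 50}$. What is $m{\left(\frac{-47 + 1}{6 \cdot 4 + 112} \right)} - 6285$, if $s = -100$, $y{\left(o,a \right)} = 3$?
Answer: $- \frac{21231041}{3377} \approx -6287.0$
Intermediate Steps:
$m{\left(Q \right)} = - \frac{97}{50 + Q}$ ($m{\left(Q \right)} = \frac{3 - 100}{Q + 50} = - \frac{97}{50 + Q}$)
$m{\left(\frac{-47 + 1}{6 \cdot 4 + 112} \right)} - 6285 = - \frac{97}{50 + \frac{-47 + 1}{6 \cdot 4 + 112}} - 6285 = - \frac{97}{50 - \frac{46}{24 + 112}} - 6285 = - \frac{97}{50 - \frac{46}{136}} - 6285 = - \frac{97}{50 - \frac{23}{68}} - 6285 = - \frac{97}{\frac{3377}{68}} - 6285 = \left(-97\right) \frac{68}{3377} - 6285 = - \frac{6596}{3377} - 6285 = - \frac{21231041}{3377}$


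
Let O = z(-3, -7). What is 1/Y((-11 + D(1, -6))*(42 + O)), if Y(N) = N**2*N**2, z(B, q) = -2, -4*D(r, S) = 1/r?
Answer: 1/41006250000 ≈ 2.4387e-11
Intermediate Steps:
D(r, S) = -1/(4*r)
O = -2
Y(N) = N**4
1/Y((-11 + D(1, -6))*(42 + O)) = 1/(((-11 - 1/4/1)*(42 - 2))**4) = 1/(((-11 - 1/4*1)*40)**4) = 1/(((-11 - 1/4)*40)**4) = 1/((-45/4*40)**4) = 1/((-450)**4) = 1/41006250000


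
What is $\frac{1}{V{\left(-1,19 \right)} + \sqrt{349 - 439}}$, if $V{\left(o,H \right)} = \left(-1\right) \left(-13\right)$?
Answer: $\frac{13}{259} - \frac{3 i \sqrt{10}}{259} \approx 0.050193 - 0.036629 i$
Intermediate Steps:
$V{\left(o,H \right)} = 13$
$\frac{1}{V{\left(-1,19 \right)} + \sqrt{349 - 439}} = \frac{1}{13 + \sqrt{349 - 439}} = \frac{1}{13 + \sqrt{-90}} = \frac{1}{13 + 3 i \sqrt{10}}$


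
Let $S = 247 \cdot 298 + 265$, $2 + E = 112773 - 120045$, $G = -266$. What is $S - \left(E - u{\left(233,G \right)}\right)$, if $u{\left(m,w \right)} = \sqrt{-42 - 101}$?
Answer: $81145 + i \sqrt{143} \approx 81145.0 + 11.958 i$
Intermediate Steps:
$u{\left(m,w \right)} = i \sqrt{143}$ ($u{\left(m,w \right)} = \sqrt{-143} = i \sqrt{143}$)
$E = -7274$ ($E = -2 + \left(112773 - 120045\right) = -2 - 7272 = -7274$)
$S = 73871$ ($S = 73606 + 265 = 73871$)
$S - \left(E - u{\left(233,G \right)}\right) = 73871 - \left(-7274 - i \sqrt{143}\right) = 73871 + \left(7274 + i \sqrt{143}\right) = 81145 + i \sqrt{143}$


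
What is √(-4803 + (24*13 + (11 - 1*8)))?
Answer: 2*I*√1122 ≈ 66.993*I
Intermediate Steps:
√(-4803 + (24*13 + (11 - 1*8))) = √(-4803 + (312 + (11 - 8))) = √(-4803 + (312 + 3)) = √(-4803 + 315) = √(-4488) = 2*I*√1122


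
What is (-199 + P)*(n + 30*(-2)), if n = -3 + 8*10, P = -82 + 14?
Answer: -4539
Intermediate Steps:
P = -68
n = 77 (n = -3 + 80 = 77)
(-199 + P)*(n + 30*(-2)) = (-199 - 68)*(77 + 30*(-2)) = -267*(77 - 60) = -267*17 = -4539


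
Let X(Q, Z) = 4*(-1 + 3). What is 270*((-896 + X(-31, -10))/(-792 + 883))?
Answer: -239760/91 ≈ -2634.7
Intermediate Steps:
X(Q, Z) = 8 (X(Q, Z) = 4*2 = 8)
270*((-896 + X(-31, -10))/(-792 + 883)) = 270*((-896 + 8)/(-792 + 883)) = 270*(-888/91) = -239760/91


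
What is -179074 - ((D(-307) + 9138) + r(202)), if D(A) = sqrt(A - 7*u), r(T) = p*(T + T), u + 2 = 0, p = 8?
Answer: -191444 - I*sqrt(293) ≈ -1.9144e+5 - 17.117*I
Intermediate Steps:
u = -2 (u = -2 + 0 = -2)
r(T) = 16*T (r(T) = 8*(T + T) = 8*(2*T) = 16*T)
D(A) = sqrt(14 + A) (D(A) = sqrt(A - 7*(-2)) = sqrt(A + 14) = sqrt(14 + A))
-179074 - ((D(-307) + 9138) + r(202)) = -179074 - ((sqrt(14 - 307) + 9138) + 16*202) = -179074 - ((sqrt(-293) + 9138) + 3232) = -179074 - ((I*sqrt(293) + 9138) + 3232) = -179074 - ((9138 + I*sqrt(293)) + 3232) = -179074 - (12370 + I*sqrt(293)) = -179074 + (-12370 - I*sqrt(293)) = -191444 - I*sqrt(293)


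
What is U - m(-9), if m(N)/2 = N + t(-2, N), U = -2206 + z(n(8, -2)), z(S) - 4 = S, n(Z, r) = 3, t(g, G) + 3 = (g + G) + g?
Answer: -2149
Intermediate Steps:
t(g, G) = -3 + G + 2*g (t(g, G) = -3 + ((g + G) + g) = -3 + ((G + g) + g) = -3 + (G + 2*g) = -3 + G + 2*g)
z(S) = 4 + S
U = -2199 (U = -2206 + (4 + 3) = -2206 + 7 = -2199)
m(N) = -14 + 4*N (m(N) = 2*(N + (-3 + N + 2*(-2))) = 2*(N + (-3 + N - 4)) = 2*(N + (-7 + N)) = 2*(-7 + 2*N) = -14 + 4*N)
U - m(-9) = -2199 - (-14 + 4*(-9)) = -2199 - (-14 - 36) = -2199 - 1*(-50) = -2199 + 50 = -2149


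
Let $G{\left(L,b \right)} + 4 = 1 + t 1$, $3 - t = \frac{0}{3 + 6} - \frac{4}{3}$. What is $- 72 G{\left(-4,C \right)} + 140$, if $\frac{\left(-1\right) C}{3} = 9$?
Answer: $44$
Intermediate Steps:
$C = -27$ ($C = \left(-3\right) 9 = -27$)
$t = \frac{13}{3}$ ($t = 3 - \left(\frac{0}{3 + 6} - \frac{4}{3}\right) = 3 - \left(\frac{0}{9} - \frac{4}{3}\right) = 3 - \left(0 \cdot \frac{1}{9} - \frac{4}{3}\right) = 3 - \left(0 - \frac{4}{3}\right) = 3 - - \frac{4}{3} = 3 + \frac{4}{3} = \frac{13}{3} \approx 4.3333$)
$G{\left(L,b \right)} = \frac{4}{3}$ ($G{\left(L,b \right)} = -4 + \left(1 + \frac{13}{3} \cdot 1\right) = -4 + \left(1 + \frac{13}{3}\right) = -4 + \frac{16}{3} = \frac{4}{3}$)
$- 72 G{\left(-4,C \right)} + 140 = \left(-72\right) \frac{4}{3} + 140 = -96 + 140 = 44$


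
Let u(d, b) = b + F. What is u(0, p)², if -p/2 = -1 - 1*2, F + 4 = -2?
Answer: 0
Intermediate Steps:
F = -6 (F = -4 - 2 = -6)
p = 6 (p = -2*(-1 - 1*2) = -2*(-1 - 2) = -2*(-3) = 6)
u(d, b) = -6 + b (u(d, b) = b - 6 = -6 + b)
u(0, p)² = (-6 + 6)² = 0² = 0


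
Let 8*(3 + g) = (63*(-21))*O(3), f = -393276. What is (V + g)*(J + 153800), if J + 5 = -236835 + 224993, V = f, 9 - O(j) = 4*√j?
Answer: -448307305467/8 + 187803819*√3/2 ≈ -5.5876e+10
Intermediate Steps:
O(j) = 9 - 4*√j
V = -393276
J = -11847 (J = -5 + (-236835 + 224993) = -5 - 11842 = -11847)
g = -11931/8 + 1323*√3/2 (g = -3 + ((63*(-21))*(9 - 4*√3))/8 = -3 + (-1323*(9 - 4*√3))/8 = -3 + (-11907 + 5292*√3)/8 = -3 + (-11907/8 + 1323*√3/2) = -11931/8 + 1323*√3/2 ≈ -345.62)
(V + g)*(J + 153800) = (-393276 + (-11931/8 + 1323*√3/2))*(-11847 + 153800) = (-3158139/8 + 1323*√3/2)*141953 = -448307305467/8 + 187803819*√3/2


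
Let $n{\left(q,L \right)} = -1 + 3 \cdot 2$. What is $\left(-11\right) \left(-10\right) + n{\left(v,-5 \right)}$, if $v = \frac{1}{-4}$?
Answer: $115$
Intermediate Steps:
$v = - \frac{1}{4} \approx -0.25$
$n{\left(q,L \right)} = 5$ ($n{\left(q,L \right)} = -1 + 6 = 5$)
$\left(-11\right) \left(-10\right) + n{\left(v,-5 \right)} = \left(-11\right) \left(-10\right) + 5 = 110 + 5 = 115$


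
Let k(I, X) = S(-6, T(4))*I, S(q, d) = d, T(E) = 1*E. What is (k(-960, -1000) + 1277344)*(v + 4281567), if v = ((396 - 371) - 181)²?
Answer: 5483584694112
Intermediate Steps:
T(E) = E
v = 24336 (v = (25 - 181)² = (-156)² = 24336)
k(I, X) = 4*I
(k(-960, -1000) + 1277344)*(v + 4281567) = (4*(-960) + 1277344)*(24336 + 4281567) = (-3840 + 1277344)*4305903 = 1273504*4305903 = 5483584694112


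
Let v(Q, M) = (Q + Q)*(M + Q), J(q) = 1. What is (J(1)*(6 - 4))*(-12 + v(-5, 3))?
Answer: 16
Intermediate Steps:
v(Q, M) = 2*Q*(M + Q) (v(Q, M) = (2*Q)*(M + Q) = 2*Q*(M + Q))
(J(1)*(6 - 4))*(-12 + v(-5, 3)) = (1*(6 - 4))*(-12 + 2*(-5)*(3 - 5)) = (1*2)*(-12 + 2*(-5)*(-2)) = 2*(-12 + 20) = 2*8 = 16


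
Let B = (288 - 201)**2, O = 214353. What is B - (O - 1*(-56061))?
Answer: -262845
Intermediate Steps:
B = 7569 (B = 87**2 = 7569)
B - (O - 1*(-56061)) = 7569 - (214353 - 1*(-56061)) = 7569 - (214353 + 56061) = 7569 - 1*270414 = 7569 - 270414 = -262845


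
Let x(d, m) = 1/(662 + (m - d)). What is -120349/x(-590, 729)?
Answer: -238411369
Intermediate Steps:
x(d, m) = 1/(662 + m - d)
-120349/x(-590, 729) = -120349/(1/(662 + 729 - 1*(-590))) = -120349/(1/(662 + 729 + 590)) = -120349/(1/1981) = -120349/1/1981 = -120349*1981 = -238411369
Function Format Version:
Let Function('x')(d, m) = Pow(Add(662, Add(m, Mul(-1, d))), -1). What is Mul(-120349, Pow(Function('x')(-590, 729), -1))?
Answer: -238411369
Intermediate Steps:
Function('x')(d, m) = Pow(Add(662, m, Mul(-1, d)), -1)
Mul(-120349, Pow(Function('x')(-590, 729), -1)) = Mul(-120349, Pow(Pow(Add(662, 729, Mul(-1, -590)), -1), -1)) = Mul(-120349, Pow(Pow(Add(662, 729, 590), -1), -1)) = Mul(-120349, Pow(Pow(1981, -1), -1)) = Mul(-120349, Pow(Rational(1, 1981), -1)) = Mul(-120349, 1981) = -238411369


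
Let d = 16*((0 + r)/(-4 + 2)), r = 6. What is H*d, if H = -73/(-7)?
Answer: -3504/7 ≈ -500.57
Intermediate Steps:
H = 73/7 (H = -73*(-1/7) = 73/7 ≈ 10.429)
d = -48 (d = 16*((0 + 6)/(-4 + 2)) = 16*(6/(-2)) = 16*(6*(-1/2)) = 16*(-3) = -48)
H*d = (73/7)*(-48) = -3504/7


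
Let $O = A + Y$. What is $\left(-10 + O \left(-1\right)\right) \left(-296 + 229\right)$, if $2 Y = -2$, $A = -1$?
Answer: $536$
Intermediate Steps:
$Y = -1$ ($Y = \frac{1}{2} \left(-2\right) = -1$)
$O = -2$ ($O = -1 - 1 = -2$)
$\left(-10 + O \left(-1\right)\right) \left(-296 + 229\right) = \left(-10 - -2\right) \left(-296 + 229\right) = \left(-10 + 2\right) \left(-67\right) = \left(-8\right) \left(-67\right) = 536$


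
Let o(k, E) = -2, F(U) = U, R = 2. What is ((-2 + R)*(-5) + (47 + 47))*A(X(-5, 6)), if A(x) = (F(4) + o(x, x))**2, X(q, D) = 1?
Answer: 376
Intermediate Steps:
A(x) = 4 (A(x) = (4 - 2)**2 = 2**2 = 4)
((-2 + R)*(-5) + (47 + 47))*A(X(-5, 6)) = ((-2 + 2)*(-5) + (47 + 47))*4 = (0*(-5) + 94)*4 = (0 + 94)*4 = 94*4 = 376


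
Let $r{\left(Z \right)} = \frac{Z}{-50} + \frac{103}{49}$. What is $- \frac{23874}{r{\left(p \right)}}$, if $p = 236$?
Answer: $\frac{9748550}{1069} \approx 9119.3$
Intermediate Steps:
$r{\left(Z \right)} = \frac{103}{49} - \frac{Z}{50}$ ($r{\left(Z \right)} = Z \left(- \frac{1}{50}\right) + 103 \cdot \frac{1}{49} = - \frac{Z}{50} + \frac{103}{49} = \frac{103}{49} - \frac{Z}{50}$)
$- \frac{23874}{r{\left(p \right)}} = - \frac{23874}{\frac{103}{49} - \frac{118}{25}} = - \frac{23874}{- \frac{3207}{1225}} = \left(-23874\right) \left(- \frac{1225}{3207}\right) = \frac{9748550}{1069}$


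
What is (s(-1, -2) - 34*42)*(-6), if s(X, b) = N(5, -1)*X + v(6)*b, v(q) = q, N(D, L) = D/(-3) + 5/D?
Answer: 8636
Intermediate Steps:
N(D, L) = 5/D - D/3 (N(D, L) = D*(-1/3) + 5/D = -D/3 + 5/D = 5/D - D/3)
s(X, b) = 6*b - 2*X/3 (s(X, b) = (5/5 - 1/3*5)*X + 6*b = (5*(1/5) - 5/3)*X + 6*b = (1 - 5/3)*X + 6*b = -2*X/3 + 6*b = 6*b - 2*X/3)
(s(-1, -2) - 34*42)*(-6) = ((6*(-2) - 2/3*(-1)) - 34*42)*(-6) = ((-12 + 2/3) - 1428)*(-6) = (-34/3 - 1428)*(-6) = -4318/3*(-6) = 8636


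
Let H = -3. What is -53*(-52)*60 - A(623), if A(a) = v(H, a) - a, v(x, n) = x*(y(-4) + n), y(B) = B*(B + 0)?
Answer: 167900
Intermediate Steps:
y(B) = B**2 (y(B) = B*B = B**2)
v(x, n) = x*(16 + n) (v(x, n) = x*((-4)**2 + n) = x*(16 + n))
A(a) = -48 - 4*a (A(a) = -3*(16 + a) - a = (-48 - 3*a) - a = -48 - 4*a)
-53*(-52)*60 - A(623) = -53*(-52)*60 - (-48 - 4*623) = 2756*60 - (-48 - 2492) = 165360 - 1*(-2540) = 165360 + 2540 = 167900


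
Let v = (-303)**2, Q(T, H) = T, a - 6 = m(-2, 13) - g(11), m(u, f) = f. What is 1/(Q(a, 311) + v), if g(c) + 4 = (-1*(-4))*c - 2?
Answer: 1/91790 ≈ 1.0894e-5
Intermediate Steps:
g(c) = -6 + 4*c (g(c) = -4 + ((-1*(-4))*c - 2) = -4 + (4*c - 2) = -4 + (-2 + 4*c) = -6 + 4*c)
a = -19 (a = 6 + (13 - (-6 + 4*11)) = 6 + (13 - (-6 + 44)) = 6 + (13 - 1*38) = 6 + (13 - 38) = 6 - 25 = -19)
v = 91809
1/(Q(a, 311) + v) = 1/(-19 + 91809) = 1/91790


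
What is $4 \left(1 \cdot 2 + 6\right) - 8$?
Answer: $24$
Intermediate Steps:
$4 \left(1 \cdot 2 + 6\right) - 8 = 4 \left(2 + 6\right) - 8 = 4 \cdot 8 - 8 = 32 - 8 = 24$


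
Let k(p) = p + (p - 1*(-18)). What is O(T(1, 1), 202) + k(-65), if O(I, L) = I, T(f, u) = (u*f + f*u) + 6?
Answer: -104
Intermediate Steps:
T(f, u) = 6 + 2*f*u (T(f, u) = (f*u + f*u) + 6 = 2*f*u + 6 = 6 + 2*f*u)
k(p) = 18 + 2*p (k(p) = p + (p + 18) = p + (18 + p) = 18 + 2*p)
O(T(1, 1), 202) + k(-65) = (6 + 2*1*1) + (18 + 2*(-65)) = (6 + 2) + (18 - 130) = 8 - 112 = -104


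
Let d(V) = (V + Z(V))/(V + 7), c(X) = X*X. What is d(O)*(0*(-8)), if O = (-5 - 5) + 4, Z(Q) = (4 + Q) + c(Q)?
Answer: 0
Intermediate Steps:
c(X) = X**2
Z(Q) = 4 + Q + Q**2 (Z(Q) = (4 + Q) + Q**2 = 4 + Q + Q**2)
O = -6 (O = -10 + 4 = -6)
d(V) = (4 + V**2 + 2*V)/(7 + V) (d(V) = (V + (4 + V + V**2))/(V + 7) = (4 + V**2 + 2*V)/(7 + V))
d(O)*(0*(-8)) = ((4 + (-6)**2 + 2*(-6))/(7 - 6))*(0*(-8)) = ((4 + 36 - 12)/1)*0 = (1*28)*0 = 28*0 = 0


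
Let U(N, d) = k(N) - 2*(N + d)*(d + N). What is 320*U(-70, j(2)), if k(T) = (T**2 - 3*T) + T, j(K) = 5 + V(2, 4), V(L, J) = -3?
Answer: -1346560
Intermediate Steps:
j(K) = 2 (j(K) = 5 - 3 = 2)
k(T) = T**2 - 2*T
U(N, d) = -2*(N + d)**2 + N*(-2 + N) (U(N, d) = N*(-2 + N) - 2*(N + d)*(d + N) = N*(-2 + N) - 2*(N + d)*(N + d) = N*(-2 + N) - 2*(N + d)**2 = -2*(N + d)**2 + N*(-2 + N))
320*U(-70, j(2)) = 320*(-2*(-70 + 2)**2 - 70*(-2 - 70)) = 320*(-2*(-68)**2 - 70*(-72)) = 320*(-2*4624 + 5040) = 320*(-9248 + 5040) = 320*(-4208) = -1346560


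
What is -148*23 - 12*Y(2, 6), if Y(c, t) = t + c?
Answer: -3500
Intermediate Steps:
Y(c, t) = c + t
-148*23 - 12*Y(2, 6) = -148*23 - 12*(2 + 6) = -3404 - 12*8 = -3404 - 96 = -3500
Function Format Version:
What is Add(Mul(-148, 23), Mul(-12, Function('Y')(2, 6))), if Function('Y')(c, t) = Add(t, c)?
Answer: -3500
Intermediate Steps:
Function('Y')(c, t) = Add(c, t)
Add(Mul(-148, 23), Mul(-12, Function('Y')(2, 6))) = Add(Mul(-148, 23), Mul(-12, Add(2, 6))) = Add(-3404, Mul(-12, 8)) = Add(-3404, -96) = -3500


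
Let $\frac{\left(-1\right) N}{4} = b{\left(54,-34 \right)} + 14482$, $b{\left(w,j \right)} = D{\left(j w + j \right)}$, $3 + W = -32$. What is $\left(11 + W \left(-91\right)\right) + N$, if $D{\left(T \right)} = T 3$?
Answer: $-32292$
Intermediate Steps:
$W = -35$ ($W = -3 - 32 = -35$)
$D{\left(T \right)} = 3 T$
$b{\left(w,j \right)} = 3 j + 3 j w$ ($b{\left(w,j \right)} = 3 \left(j w + j\right) = 3 \left(j + j w\right) = 3 j + 3 j w$)
$N = -35488$ ($N = - 4 \left(3 \left(-34\right) \left(1 + 54\right) + 14482\right) = - 4 \left(3 \left(-34\right) 55 + 14482\right) = - 4 \left(-5610 + 14482\right) = \left(-4\right) 8872 = -35488$)
$\left(11 + W \left(-91\right)\right) + N = \left(11 - -3185\right) - 35488 = \left(11 + 3185\right) - 35488 = 3196 - 35488 = -32292$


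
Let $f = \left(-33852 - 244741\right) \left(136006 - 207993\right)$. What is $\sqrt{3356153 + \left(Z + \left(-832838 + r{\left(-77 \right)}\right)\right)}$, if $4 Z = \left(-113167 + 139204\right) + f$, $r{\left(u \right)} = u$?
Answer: $12 \sqrt{34835405} \approx 70826.0$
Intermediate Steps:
$f = 20055074291$ ($f = \left(-278593\right) \left(-71987\right) = 20055074291$)
$Z = 5013775082$ ($Z = \frac{\left(-113167 + 139204\right) + 20055074291}{4} = \frac{26037 + 20055074291}{4} = \frac{1}{4} \cdot 20055100328 = 5013775082$)
$\sqrt{3356153 + \left(Z + \left(-832838 + r{\left(-77 \right)}\right)\right)} = \sqrt{3356153 + \left(5013775082 - 832915\right)} = \sqrt{3356153 + 5012942167} = \sqrt{5016298320} = 12 \sqrt{34835405}$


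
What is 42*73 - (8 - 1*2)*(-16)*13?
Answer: 4314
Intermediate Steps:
42*73 - (8 - 1*2)*(-16)*13 = 3066 - (8 - 2)*(-16)*13 = 3066 - 6*(-16)*13 = 3066 - (-96)*13 = 3066 - 1*(-1248) = 3066 + 1248 = 4314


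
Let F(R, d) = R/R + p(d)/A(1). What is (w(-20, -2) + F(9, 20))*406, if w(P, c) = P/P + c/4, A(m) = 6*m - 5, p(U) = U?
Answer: 8729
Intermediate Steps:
A(m) = -5 + 6*m
w(P, c) = 1 + c/4 (w(P, c) = 1 + c*(1/4) = 1 + c/4)
F(R, d) = 1 + d (F(R, d) = R/R + d/(-5 + 6*1) = 1 + d/(-5 + 6) = 1 + d/1 = 1 + d*1 = 1 + d)
(w(-20, -2) + F(9, 20))*406 = ((1 + (1/4)*(-2)) + (1 + 20))*406 = ((1 - 1/2) + 21)*406 = (1/2 + 21)*406 = (43/2)*406 = 8729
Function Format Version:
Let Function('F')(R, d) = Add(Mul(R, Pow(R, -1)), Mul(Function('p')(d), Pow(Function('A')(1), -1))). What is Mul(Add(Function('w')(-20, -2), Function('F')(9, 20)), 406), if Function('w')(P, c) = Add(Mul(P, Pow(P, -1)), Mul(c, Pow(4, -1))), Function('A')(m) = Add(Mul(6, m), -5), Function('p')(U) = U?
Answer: 8729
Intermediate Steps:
Function('A')(m) = Add(-5, Mul(6, m))
Function('w')(P, c) = Add(1, Mul(Rational(1, 4), c)) (Function('w')(P, c) = Add(1, Mul(c, Rational(1, 4))) = Add(1, Mul(Rational(1, 4), c)))
Function('F')(R, d) = Add(1, d) (Function('F')(R, d) = Add(Mul(R, Pow(R, -1)), Mul(d, Pow(Add(-5, Mul(6, 1)), -1))) = Add(1, Mul(d, Pow(Add(-5, 6), -1))) = Add(1, Mul(d, Pow(1, -1))) = Add(1, Mul(d, 1)) = Add(1, d))
Mul(Add(Function('w')(-20, -2), Function('F')(9, 20)), 406) = Mul(Add(Add(1, Mul(Rational(1, 4), -2)), Add(1, 20)), 406) = Mul(Add(Add(1, Rational(-1, 2)), 21), 406) = Mul(Add(Rational(1, 2), 21), 406) = Mul(Rational(43, 2), 406) = 8729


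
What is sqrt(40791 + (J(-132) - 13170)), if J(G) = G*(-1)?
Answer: 29*sqrt(33) ≈ 166.59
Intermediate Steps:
J(G) = -G
sqrt(40791 + (J(-132) - 13170)) = sqrt(40791 + (-1*(-132) - 13170)) = sqrt(40791 + (132 - 13170)) = sqrt(40791 - 13038) = sqrt(27753) = 29*sqrt(33)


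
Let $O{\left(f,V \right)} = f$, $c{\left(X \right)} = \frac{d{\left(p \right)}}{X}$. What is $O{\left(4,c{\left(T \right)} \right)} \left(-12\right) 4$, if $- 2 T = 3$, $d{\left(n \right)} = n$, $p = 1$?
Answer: $-192$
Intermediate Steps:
$T = - \frac{3}{2}$ ($T = \left(- \frac{1}{2}\right) 3 = - \frac{3}{2} \approx -1.5$)
$c{\left(X \right)} = \frac{1}{X}$ ($c{\left(X \right)} = 1 \frac{1}{X} = \frac{1}{X}$)
$O{\left(4,c{\left(T \right)} \right)} \left(-12\right) 4 = 4 \left(-12\right) 4 = \left(-48\right) 4 = -192$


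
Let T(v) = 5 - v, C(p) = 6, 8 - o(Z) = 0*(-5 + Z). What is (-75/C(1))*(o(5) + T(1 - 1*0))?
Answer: -150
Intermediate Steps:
o(Z) = 8 (o(Z) = 8 - 0*(-5 + Z) = 8 - 1*0 = 8 + 0 = 8)
(-75/C(1))*(o(5) + T(1 - 1*0)) = (-75/6)*(8 + (5 - (1 - 1*0))) = (-75/6)*(8 + (5 - (1 + 0))) = (-5*5/2)*(8 + (5 - 1*1)) = -25*(8 + (5 - 1))/2 = -25*(8 + 4)/2 = -25/2*12 = -150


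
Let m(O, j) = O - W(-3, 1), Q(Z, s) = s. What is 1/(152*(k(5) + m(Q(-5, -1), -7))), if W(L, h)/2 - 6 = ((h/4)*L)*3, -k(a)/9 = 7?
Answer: -1/10868 ≈ -9.2013e-5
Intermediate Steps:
k(a) = -63 (k(a) = -9*7 = -63)
W(L, h) = 12 + 3*L*h/2 (W(L, h) = 12 + 2*(((h/4)*L)*3) = 12 + 2*((L*h/4)*3) = 12 + 2*(3*L*h/4) = 12 + 3*L*h/2)
m(O, j) = -15/2 + O (m(O, j) = O - (12 + (3/2)*(-3)*1) = O - (12 - 9/2) = O - 1*15/2 = O - 15/2 = -15/2 + O)
1/(152*(k(5) + m(Q(-5, -1), -7))) = 1/(152*(-63 + (-15/2 - 1))) = 1/(152*(-63 - 17/2)) = 1/(152*(-143/2)) = 1/(-10868) = -1/10868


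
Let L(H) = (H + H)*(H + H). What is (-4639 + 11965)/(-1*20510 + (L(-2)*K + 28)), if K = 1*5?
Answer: -3663/10201 ≈ -0.35908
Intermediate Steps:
K = 5
L(H) = 4*H² (L(H) = (2*H)*(2*H) = 4*H²)
(-4639 + 11965)/(-1*20510 + (L(-2)*K + 28)) = (-4639 + 11965)/(-1*20510 + ((4*(-2)²)*5 + 28)) = 7326/(-20510 + ((4*4)*5 + 28)) = 7326/(-20510 + (16*5 + 28)) = 7326/(-20510 + (80 + 28)) = 7326/(-20510 + 108) = 7326/(-20402) = 7326*(-1/20402) = -3663/10201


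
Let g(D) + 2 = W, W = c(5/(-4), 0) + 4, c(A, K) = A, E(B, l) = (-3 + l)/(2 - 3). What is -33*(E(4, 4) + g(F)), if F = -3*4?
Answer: 33/4 ≈ 8.2500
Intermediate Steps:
E(B, l) = 3 - l (E(B, l) = (-3 + l)/(-1) = (-3 + l)*(-1) = 3 - l)
F = -12
W = 11/4 (W = 5/(-4) + 4 = 5*(-¼) + 4 = -5/4 + 4 = 11/4 ≈ 2.7500)
g(D) = ¾ (g(D) = -2 + 11/4 = ¾)
-33*(E(4, 4) + g(F)) = -33*((3 - 1*4) + ¾) = -33*((3 - 4) + ¾) = -33*(-1 + ¾) = -33*(-¼) = 33/4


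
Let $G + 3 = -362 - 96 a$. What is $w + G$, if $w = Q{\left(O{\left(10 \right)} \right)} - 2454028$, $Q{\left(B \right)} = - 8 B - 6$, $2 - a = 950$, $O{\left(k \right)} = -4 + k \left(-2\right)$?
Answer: $-2363199$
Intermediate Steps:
$O{\left(k \right)} = -4 - 2 k$
$a = -948$ ($a = 2 - 950 = -948$)
$Q{\left(B \right)} = -6 - 8 B$
$w = -2453842$ ($w = \left(-6 - 8 \left(-4 - 20\right)\right) - 2454028 = \left(-6 - -192\right) - 2454028 = \left(-6 + 192\right) - 2454028 = 186 - 2454028 = -2453842$)
$G = 90643$ ($G = -3 - -90646 = -3 + \left(-362 + 91008\right) = -3 + 90646 = 90643$)
$w + G = -2453842 + 90643 = -2363199$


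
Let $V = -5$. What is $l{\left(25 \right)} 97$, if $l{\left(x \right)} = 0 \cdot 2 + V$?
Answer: $-485$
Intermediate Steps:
$l{\left(x \right)} = -5$ ($l{\left(x \right)} = 0 \cdot 2 - 5 = 0 - 5 = -5$)
$l{\left(25 \right)} 97 = \left(-5\right) 97 = -485$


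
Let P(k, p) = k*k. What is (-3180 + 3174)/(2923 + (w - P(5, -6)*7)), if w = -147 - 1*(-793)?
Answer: -3/1697 ≈ -0.0017678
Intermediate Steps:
w = 646 (w = -147 + 793 = 646)
P(k, p) = k²
(-3180 + 3174)/(2923 + (w - P(5, -6)*7)) = (-3180 + 3174)/(2923 + (646 - 5²*7)) = -6/(2923 + (646 - 25*7)) = -6/(2923 + (646 - 1*175)) = -6/(2923 + (646 - 175)) = -6/(2923 + 471) = -6/3394 = -6*1/3394 = -3/1697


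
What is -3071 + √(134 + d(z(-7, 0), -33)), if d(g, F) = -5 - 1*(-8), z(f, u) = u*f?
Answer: -3071 + √137 ≈ -3059.3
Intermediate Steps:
z(f, u) = f*u
d(g, F) = 3 (d(g, F) = -5 + 8 = 3)
-3071 + √(134 + d(z(-7, 0), -33)) = -3071 + √(134 + 3) = -3071 + √137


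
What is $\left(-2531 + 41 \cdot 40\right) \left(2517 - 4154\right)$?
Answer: $1458567$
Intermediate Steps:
$\left(-2531 + 41 \cdot 40\right) \left(2517 - 4154\right) = \left(-2531 + 1640\right) \left(-1637\right) = \left(-891\right) \left(-1637\right) = 1458567$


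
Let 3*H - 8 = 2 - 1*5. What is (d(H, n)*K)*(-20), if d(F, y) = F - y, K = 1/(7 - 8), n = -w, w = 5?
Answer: 400/3 ≈ 133.33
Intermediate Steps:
H = 5/3 (H = 8/3 + (2 - 1*5)/3 = 8/3 + (2 - 5)/3 = 8/3 + (1/3)*(-3) = 8/3 - 1 = 5/3 ≈ 1.6667)
n = -5 (n = -1*5 = -5)
K = -1 (K = 1/(-1) = -1)
(d(H, n)*K)*(-20) = ((5/3 - 1*(-5))*(-1))*(-20) = ((5/3 + 5)*(-1))*(-20) = ((20/3)*(-1))*(-20) = -20/3*(-20) = 400/3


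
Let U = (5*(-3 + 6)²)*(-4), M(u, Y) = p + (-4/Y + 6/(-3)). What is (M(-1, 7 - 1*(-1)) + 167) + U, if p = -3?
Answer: -37/2 ≈ -18.500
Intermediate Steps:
M(u, Y) = -5 - 4/Y (M(u, Y) = -3 + (-4/Y + 6/(-3)) = -3 + (-4/Y + 6*(-⅓)) = -3 + (-4/Y - 2) = -3 + (-2 - 4/Y) = -5 - 4/Y)
U = -180 (U = (5*3²)*(-4) = (5*9)*(-4) = 45*(-4) = -180)
(M(-1, 7 - 1*(-1)) + 167) + U = ((-5 - 4/(7 - 1*(-1))) + 167) - 180 = ((-5 - 4/(7 + 1)) + 167) - 180 = ((-5 - 4/8) + 167) - 180 = ((-5 - 4*⅛) + 167) - 180 = ((-5 - ½) + 167) - 180 = (-11/2 + 167) - 180 = 323/2 - 180 = -37/2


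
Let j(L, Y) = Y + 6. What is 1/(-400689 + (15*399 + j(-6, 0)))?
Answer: -1/394698 ≈ -2.5336e-6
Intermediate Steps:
j(L, Y) = 6 + Y
1/(-400689 + (15*399 + j(-6, 0))) = 1/(-400689 + (15*399 + (6 + 0))) = 1/(-400689 + (5985 + 6)) = 1/(-400689 + 5991) = 1/(-394698) = -1/394698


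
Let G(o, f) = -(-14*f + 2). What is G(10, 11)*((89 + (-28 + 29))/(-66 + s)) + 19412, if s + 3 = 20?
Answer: 937508/49 ≈ 19133.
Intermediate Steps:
s = 17 (s = -3 + 20 = 17)
G(o, f) = -2 + 14*f (G(o, f) = -(2 - 14*f) = -2 + 14*f)
G(10, 11)*((89 + (-28 + 29))/(-66 + s)) + 19412 = (-2 + 14*11)*((89 + (-28 + 29))/(-66 + 17)) + 19412 = (-2 + 154)*((89 + 1)/(-49)) + 19412 = 152*(90*(-1/49)) + 19412 = 152*(-90/49) + 19412 = -13680/49 + 19412 = 937508/49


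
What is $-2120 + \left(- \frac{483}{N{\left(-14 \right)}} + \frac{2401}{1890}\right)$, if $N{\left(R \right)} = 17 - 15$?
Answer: $- \frac{318631}{135} \approx -2360.2$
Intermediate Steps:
$N{\left(R \right)} = 2$ ($N{\left(R \right)} = 17 - 15 = 2$)
$-2120 + \left(- \frac{483}{N{\left(-14 \right)}} + \frac{2401}{1890}\right) = -2120 + \left(- \frac{483}{2} + \frac{2401}{1890}\right) = -2120 + \left(\left(-483\right) \frac{1}{2} + 2401 \cdot \frac{1}{1890}\right) = -2120 + \left(- \frac{483}{2} + \frac{343}{270}\right) = -2120 - \frac{32431}{135} = - \frac{318631}{135}$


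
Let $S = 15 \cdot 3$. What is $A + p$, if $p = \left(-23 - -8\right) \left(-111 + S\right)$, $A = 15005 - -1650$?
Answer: $17645$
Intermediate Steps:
$A = 16655$ ($A = 15005 + 1650 = 16655$)
$S = 45$
$p = 990$ ($p = \left(-23 - -8\right) \left(-111 + 45\right) = \left(-23 + 8\right) \left(-66\right) = \left(-15\right) \left(-66\right) = 990$)
$A + p = 16655 + 990 = 17645$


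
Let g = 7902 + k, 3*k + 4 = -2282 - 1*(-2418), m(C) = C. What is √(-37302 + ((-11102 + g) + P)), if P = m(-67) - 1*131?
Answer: 44*I*√21 ≈ 201.63*I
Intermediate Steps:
k = 44 (k = -4/3 + (-2282 - 1*(-2418))/3 = -4/3 + (-2282 + 2418)/3 = -4/3 + (⅓)*136 = -4/3 + 136/3 = 44)
g = 7946 (g = 7902 + 44 = 7946)
P = -198 (P = -67 - 1*131 = -67 - 131 = -198)
√(-37302 + ((-11102 + g) + P)) = √(-37302 + ((-11102 + 7946) - 198)) = √(-37302 + (-3156 - 198)) = √(-37302 - 3354) = √(-40656) = 44*I*√21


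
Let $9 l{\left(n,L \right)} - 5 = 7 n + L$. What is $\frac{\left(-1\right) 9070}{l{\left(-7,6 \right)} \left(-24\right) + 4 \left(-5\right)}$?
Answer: $- \frac{13605}{122} \approx -111.52$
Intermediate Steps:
$l{\left(n,L \right)} = \frac{5}{9} + \frac{L}{9} + \frac{7 n}{9}$ ($l{\left(n,L \right)} = \frac{5}{9} + \frac{7 n + L}{9} = \frac{5}{9} + \frac{L + 7 n}{9} = \frac{5}{9} + \left(\frac{L}{9} + \frac{7 n}{9}\right) = \frac{5}{9} + \frac{L}{9} + \frac{7 n}{9}$)
$\frac{\left(-1\right) 9070}{l{\left(-7,6 \right)} \left(-24\right) + 4 \left(-5\right)} = \frac{\left(-1\right) 9070}{\left(\frac{5}{9} + \frac{1}{9} \cdot 6 + \frac{7}{9} \left(-7\right)\right) \left(-24\right) + 4 \left(-5\right)} = - \frac{9070}{\left(\frac{5}{9} + \frac{2}{3} - \frac{49}{9}\right) \left(-24\right) - 20} = - \frac{9070}{\left(- \frac{38}{9}\right) \left(-24\right) - 20} = - \frac{9070}{\frac{304}{3} - 20} = - \frac{9070}{\frac{244}{3}} = \left(-9070\right) \frac{3}{244} = - \frac{13605}{122}$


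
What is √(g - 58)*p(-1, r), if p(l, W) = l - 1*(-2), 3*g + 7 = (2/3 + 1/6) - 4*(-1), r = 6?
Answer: I*√2114/6 ≈ 7.663*I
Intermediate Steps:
g = -13/18 (g = -7/3 + ((2/3 + 1/6) - 4*(-1))/3 = -7/3 + ((2*(⅓) + 1*(⅙)) + 4)/3 = -7/3 + ((⅔ + ⅙) + 4)/3 = -7/3 + (⅚ + 4)/3 = -7/3 + (⅓)*(29/6) = -7/3 + 29/18 = -13/18 ≈ -0.72222)
p(l, W) = 2 + l (p(l, W) = l + 2 = 2 + l)
√(g - 58)*p(-1, r) = √(-13/18 - 58)*(2 - 1) = √(-1057/18)*1 = (I*√2114/6)*1 = I*√2114/6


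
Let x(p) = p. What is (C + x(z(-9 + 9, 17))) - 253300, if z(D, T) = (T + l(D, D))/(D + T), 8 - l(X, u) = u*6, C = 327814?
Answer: 1266763/17 ≈ 74516.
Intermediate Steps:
l(X, u) = 8 - 6*u (l(X, u) = 8 - u*6 = 8 - 6*u)
z(D, T) = (8 + T - 6*D)/(D + T) (z(D, T) = (T + (8 - 6*D))/(D + T) = (8 + T - 6*D)/(D + T))
(C + x(z(-9 + 9, 17))) - 253300 = (327814 + (8 + 17 - 6*(-9 + 9))/((-9 + 9) + 17)) - 253300 = (327814 + (8 + 17 - 6*0)/(0 + 17)) - 253300 = (327814 + (8 + 17 + 0)/17) - 253300 = (327814 + (1/17)*25) - 253300 = (327814 + 25/17) - 253300 = 5572863/17 - 253300 = 1266763/17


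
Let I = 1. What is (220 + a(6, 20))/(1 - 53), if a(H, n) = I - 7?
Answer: -107/26 ≈ -4.1154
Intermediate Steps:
a(H, n) = -6 (a(H, n) = 1 - 7 = -6)
(220 + a(6, 20))/(1 - 53) = (220 - 6)/(1 - 53) = 214/(-52) = 214*(-1/52) = -107/26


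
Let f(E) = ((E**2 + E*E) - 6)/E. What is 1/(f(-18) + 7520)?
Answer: 3/22453 ≈ 0.00013361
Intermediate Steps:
f(E) = (-6 + 2*E**2)/E (f(E) = ((E**2 + E**2) - 6)/E = (2*E**2 - 6)/E = (-6 + 2*E**2)/E)
1/(f(-18) + 7520) = 1/((-6/(-18) + 2*(-18)) + 7520) = 1/((-6*(-1/18) - 36) + 7520) = 1/((1/3 - 36) + 7520) = 1/(-107/3 + 7520) = 1/(22453/3) = 3/22453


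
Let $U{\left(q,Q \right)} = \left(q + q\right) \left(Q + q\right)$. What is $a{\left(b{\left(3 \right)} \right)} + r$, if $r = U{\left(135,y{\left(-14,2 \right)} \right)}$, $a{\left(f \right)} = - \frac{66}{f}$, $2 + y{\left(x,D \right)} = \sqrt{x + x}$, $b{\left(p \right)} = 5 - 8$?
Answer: $35932 + 540 i \sqrt{7} \approx 35932.0 + 1428.7 i$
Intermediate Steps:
$b{\left(p \right)} = -3$ ($b{\left(p \right)} = 5 - 8 = -3$)
$y{\left(x,D \right)} = -2 + \sqrt{2} \sqrt{x}$ ($y{\left(x,D \right)} = -2 + \sqrt{x + x} = -2 + \sqrt{2 x} = -2 + \sqrt{2} \sqrt{x}$)
$U{\left(q,Q \right)} = 2 q \left(Q + q\right)$
$r = 35910 + 540 i \sqrt{7}$ ($r = 2 \cdot 135 \left(\left(-2 + \sqrt{2} \sqrt{-14}\right) + 135\right) = 2 \cdot 135 \left(\left(-2 + \sqrt{2} i \sqrt{14}\right) + 135\right) = 2 \cdot 135 \left(\left(-2 + 2 i \sqrt{7}\right) + 135\right) = 2 \cdot 135 \left(133 + 2 i \sqrt{7}\right) = 35910 + 540 i \sqrt{7} \approx 35910.0 + 1428.7 i$)
$a{\left(b{\left(3 \right)} \right)} + r = - \frac{66}{-3} + \left(35910 + 540 i \sqrt{7}\right) = \left(-66\right) \left(- \frac{1}{3}\right) + \left(35910 + 540 i \sqrt{7}\right) = 22 + \left(35910 + 540 i \sqrt{7}\right) = 35932 + 540 i \sqrt{7}$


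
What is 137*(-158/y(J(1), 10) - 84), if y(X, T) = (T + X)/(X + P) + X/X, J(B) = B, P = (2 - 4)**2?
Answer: -146179/8 ≈ -18272.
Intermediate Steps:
P = 4 (P = (-2)**2 = 4)
y(X, T) = 1 + (T + X)/(4 + X) (y(X, T) = (T + X)/(X + 4) + X/X = (T + X)/(4 + X) + 1 = 1 + (T + X)/(4 + X))
137*(-158/y(J(1), 10) - 84) = 137*(-158*(4 + 1)/(4 + 10 + 2*1) - 84) = 137*(-158*5/(4 + 10 + 2) - 84) = 137*(-158/((1/5)*16) - 84) = 137*(-158/16/5 - 84) = 137*(-158*5/16 - 84) = 137*(-395/8 - 84) = 137*(-1067/8) = -146179/8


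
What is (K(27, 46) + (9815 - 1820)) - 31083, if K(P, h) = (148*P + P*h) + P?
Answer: -17823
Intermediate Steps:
K(P, h) = 149*P + P*h
(K(27, 46) + (9815 - 1820)) - 31083 = (27*(149 + 46) + (9815 - 1820)) - 31083 = (27*195 + 7995) - 31083 = (5265 + 7995) - 31083 = 13260 - 31083 = -17823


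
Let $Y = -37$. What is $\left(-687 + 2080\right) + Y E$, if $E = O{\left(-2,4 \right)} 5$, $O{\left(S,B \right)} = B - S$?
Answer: $283$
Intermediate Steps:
$E = 30$ ($E = \left(4 - -2\right) 5 = \left(4 + 2\right) 5 = 6 \cdot 5 = 30$)
$\left(-687 + 2080\right) + Y E = \left(-687 + 2080\right) - 1110 = 1393 - 1110 = 283$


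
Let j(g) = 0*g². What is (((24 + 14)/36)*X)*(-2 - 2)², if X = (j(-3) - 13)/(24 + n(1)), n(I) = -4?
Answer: -494/45 ≈ -10.978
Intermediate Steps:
j(g) = 0
X = -13/20 (X = (0 - 13)/(24 - 4) = -13/20 ≈ -0.65000)
(((24 + 14)/36)*X)*(-2 - 2)² = (((24 + 14)/36)*(-13/20))*(-2 - 2)² = ((38*(1/36))*(-13/20))*(-4)² = ((19/18)*(-13/20))*16 = -247/360*16 = -494/45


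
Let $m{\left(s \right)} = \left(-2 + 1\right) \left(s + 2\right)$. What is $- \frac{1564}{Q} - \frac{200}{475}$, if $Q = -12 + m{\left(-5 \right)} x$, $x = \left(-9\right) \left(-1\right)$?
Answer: $- \frac{29836}{285} \approx -104.69$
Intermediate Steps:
$x = 9$
$m{\left(s \right)} = -2 - s$ ($m{\left(s \right)} = - (2 + s) = -2 - s$)
$Q = 15$ ($Q = -12 + \left(-2 - -5\right) 9 = -12 + \left(-2 + 5\right) 9 = -12 + 3 \cdot 9 = -12 + 27 = 15$)
$- \frac{1564}{Q} - \frac{200}{475} = - \frac{1564}{15} - \frac{200}{475} = \left(-1564\right) \frac{1}{15} - \frac{8}{19} = - \frac{1564}{15} - \frac{8}{19} = - \frac{29836}{285}$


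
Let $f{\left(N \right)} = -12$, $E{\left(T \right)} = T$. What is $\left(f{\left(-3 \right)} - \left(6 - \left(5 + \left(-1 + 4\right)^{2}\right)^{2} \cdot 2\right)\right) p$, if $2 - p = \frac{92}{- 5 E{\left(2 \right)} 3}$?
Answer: $\frac{28424}{15} \approx 1894.9$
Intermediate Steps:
$p = \frac{76}{15}$ ($p = 2 - \frac{92}{\left(-5\right) 2 \cdot 3} = 2 - \frac{92}{\left(-10\right) 3} = 2 - \frac{92}{-30} = 2 - 92 \left(- \frac{1}{30}\right) = 2 - - \frac{46}{15} = 2 + \frac{46}{15} = \frac{76}{15} \approx 5.0667$)
$\left(f{\left(-3 \right)} - \left(6 - \left(5 + \left(-1 + 4\right)^{2}\right)^{2} \cdot 2\right)\right) p = \left(-12 - \left(6 - \left(5 + \left(-1 + 4\right)^{2}\right)^{2} \cdot 2\right)\right) \frac{76}{15} = \left(-12 - \left(6 - \left(5 + 3^{2}\right)^{2} \cdot 2\right)\right) \frac{76}{15} = \left(-12 - \left(6 - \left(5 + 9\right)^{2} \cdot 2\right)\right) \frac{76}{15} = \left(-12 - \left(6 - 14^{2} \cdot 2\right)\right) \frac{76}{15} = \left(-12 + \left(-6 + 196 \cdot 2\right)\right) \frac{76}{15} = \left(-12 + \left(-6 + 392\right)\right) \frac{76}{15} = \left(-12 + 386\right) \frac{76}{15} = 374 \cdot \frac{76}{15} = \frac{28424}{15}$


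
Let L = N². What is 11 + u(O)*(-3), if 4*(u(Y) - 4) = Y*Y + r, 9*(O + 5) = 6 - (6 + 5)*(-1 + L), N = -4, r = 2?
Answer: -2327/6 ≈ -387.83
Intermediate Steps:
L = 16 (L = (-4)² = 16)
O = -68/3 (O = -5 + (6 - (6 + 5)*(-1 + 16))/9 = -5 + (6 - 11*15)/9 = -5 + (6 - 1*165)/9 = -5 + (6 - 165)/9 = -5 + (⅑)*(-159) = -5 - 53/3 = -68/3 ≈ -22.667)
u(Y) = 9/2 + Y²/4 (u(Y) = 4 + (Y*Y + 2)/4 = 4 + (Y² + 2)/4 = 4 + (2 + Y²)/4 = 4 + (½ + Y²/4) = 9/2 + Y²/4)
11 + u(O)*(-3) = 11 + (9/2 + (-68/3)²/4)*(-3) = 11 + (9/2 + (¼)*(4624/9))*(-3) = 11 + (9/2 + 1156/9)*(-3) = 11 + (2393/18)*(-3) = 11 - 2393/6 = -2327/6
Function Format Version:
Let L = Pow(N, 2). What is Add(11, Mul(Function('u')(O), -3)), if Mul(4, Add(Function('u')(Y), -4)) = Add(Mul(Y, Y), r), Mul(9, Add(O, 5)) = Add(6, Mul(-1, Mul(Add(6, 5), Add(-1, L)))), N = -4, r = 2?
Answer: Rational(-2327, 6) ≈ -387.83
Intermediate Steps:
L = 16 (L = Pow(-4, 2) = 16)
O = Rational(-68, 3) (O = Add(-5, Mul(Rational(1, 9), Add(6, Mul(-1, Mul(Add(6, 5), Add(-1, 16)))))) = Add(-5, Mul(Rational(1, 9), Add(6, Mul(-1, Mul(11, 15))))) = Add(-5, Mul(Rational(1, 9), Add(6, Mul(-1, 165)))) = Add(-5, Mul(Rational(1, 9), Add(6, -165))) = Add(-5, Mul(Rational(1, 9), -159)) = Add(-5, Rational(-53, 3)) = Rational(-68, 3) ≈ -22.667)
Function('u')(Y) = Add(Rational(9, 2), Mul(Rational(1, 4), Pow(Y, 2))) (Function('u')(Y) = Add(4, Mul(Rational(1, 4), Add(Mul(Y, Y), 2))) = Add(4, Mul(Rational(1, 4), Add(Pow(Y, 2), 2))) = Add(4, Mul(Rational(1, 4), Add(2, Pow(Y, 2)))) = Add(4, Add(Rational(1, 2), Mul(Rational(1, 4), Pow(Y, 2)))) = Add(Rational(9, 2), Mul(Rational(1, 4), Pow(Y, 2))))
Add(11, Mul(Function('u')(O), -3)) = Add(11, Mul(Add(Rational(9, 2), Mul(Rational(1, 4), Pow(Rational(-68, 3), 2))), -3)) = Add(11, Mul(Add(Rational(9, 2), Mul(Rational(1, 4), Rational(4624, 9))), -3)) = Add(11, Mul(Add(Rational(9, 2), Rational(1156, 9)), -3)) = Add(11, Mul(Rational(2393, 18), -3)) = Add(11, Rational(-2393, 6)) = Rational(-2327, 6)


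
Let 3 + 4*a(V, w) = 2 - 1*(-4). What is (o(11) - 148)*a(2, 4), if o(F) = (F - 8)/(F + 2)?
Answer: -5763/52 ≈ -110.83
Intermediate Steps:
a(V, w) = ¾ (a(V, w) = -¾ + (2 - 1*(-4))/4 = -¾ + (2 + 4)/4 = -¾ + (¼)*6 = -¾ + 3/2 = ¾)
o(F) = (-8 + F)/(2 + F)
(o(11) - 148)*a(2, 4) = ((-8 + 11)/(2 + 11) - 148)*(¾) = (3/13 - 148)*(¾) = -1921/13*¾ = -5763/52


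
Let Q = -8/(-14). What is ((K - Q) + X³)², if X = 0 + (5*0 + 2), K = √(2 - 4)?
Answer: 2606/49 + 104*I*√2/7 ≈ 53.184 + 21.011*I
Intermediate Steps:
Q = 4/7 (Q = -8*(-1/14) = 4/7 ≈ 0.57143)
K = I*√2 (K = √(-2) = I*√2 ≈ 1.4142*I)
X = 2 (X = 0 + (0 + 2) = 0 + 2 = 2)
((K - Q) + X³)² = ((I*√2 - 1*4/7) + 2³)² = ((I*√2 - 4/7) + 8)² = ((-4/7 + I*√2) + 8)² = (52/7 + I*√2)²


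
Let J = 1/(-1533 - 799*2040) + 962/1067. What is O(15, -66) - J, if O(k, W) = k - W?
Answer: 3360173027/41950560 ≈ 80.098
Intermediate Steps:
J = 37822333/41950560 (J = (1/2040)/(-2332) + 962*(1/1067) = -1/2332*1/2040 + 962/1067 = -1/4757280 + 962/1067 = 37822333/41950560 ≈ 0.90159)
O(15, -66) - J = (15 - 1*(-66)) - 1*37822333/41950560 = (15 + 66) - 37822333/41950560 = 81 - 37822333/41950560 = 3360173027/41950560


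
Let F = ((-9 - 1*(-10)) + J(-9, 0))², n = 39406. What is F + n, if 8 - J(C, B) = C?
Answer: 39730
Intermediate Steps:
J(C, B) = 8 - C
F = 324 (F = ((-9 - 1*(-10)) + (8 - 1*(-9)))² = ((-9 + 10) + (8 + 9))² = (1 + 17)² = 18² = 324)
F + n = 324 + 39406 = 39730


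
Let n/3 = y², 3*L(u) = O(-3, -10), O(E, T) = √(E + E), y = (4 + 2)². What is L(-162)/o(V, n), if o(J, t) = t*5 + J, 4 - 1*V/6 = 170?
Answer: I*√6/55332 ≈ 4.4269e-5*I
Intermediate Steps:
V = -996 (V = 24 - 6*170 = 24 - 1020 = -996)
y = 36 (y = 6² = 36)
O(E, T) = √2*√E (O(E, T) = √(2*E) = √2*√E)
L(u) = I*√6/3 (L(u) = (√2*√(-3))/3 = (√2*(I*√3))/3 = (I*√6)/3 = I*√6/3)
n = 3888 (n = 3*36² = 3*1296 = 3888)
o(J, t) = J + 5*t (o(J, t) = 5*t + J = J + 5*t)
L(-162)/o(V, n) = (I*√6/3)/(-996 + 5*3888) = (I*√6/3)/(-996 + 19440) = (I*√6/3)/18444 = (I*√6/3)*(1/18444) = I*√6/55332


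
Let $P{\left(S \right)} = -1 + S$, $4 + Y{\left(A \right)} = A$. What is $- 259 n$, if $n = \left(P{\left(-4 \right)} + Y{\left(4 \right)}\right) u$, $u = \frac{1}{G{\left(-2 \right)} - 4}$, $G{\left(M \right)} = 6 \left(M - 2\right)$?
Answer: $- \frac{185}{4} \approx -46.25$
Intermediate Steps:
$G{\left(M \right)} = -12 + 6 M$ ($G{\left(M \right)} = 6 \left(-2 + M\right) = -12 + 6 M$)
$Y{\left(A \right)} = -4 + A$
$u = - \frac{1}{28}$ ($u = \frac{1}{\left(-12 + 6 \left(-2\right)\right) - 4} = \frac{1}{\left(-12 - 12\right) - 4} = \frac{1}{-24 - 4} = \frac{1}{-28} = - \frac{1}{28} \approx -0.035714$)
$n = \frac{5}{28}$ ($n = \left(\left(-1 - 4\right) + \left(-4 + 4\right)\right) \left(- \frac{1}{28}\right) = \left(-5 + 0\right) \left(- \frac{1}{28}\right) = \left(-5\right) \left(- \frac{1}{28}\right) = \frac{5}{28} \approx 0.17857$)
$- 259 n = \left(-259\right) \frac{5}{28} = - \frac{185}{4}$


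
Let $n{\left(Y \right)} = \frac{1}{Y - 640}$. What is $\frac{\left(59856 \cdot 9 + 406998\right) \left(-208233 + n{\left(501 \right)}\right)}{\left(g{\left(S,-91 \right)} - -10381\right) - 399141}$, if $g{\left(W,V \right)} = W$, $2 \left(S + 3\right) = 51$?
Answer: $\frac{54745531240752}{108069025} \approx 5.0658 \cdot 10^{5}$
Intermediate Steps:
$S = \frac{45}{2}$ ($S = -3 + \frac{1}{2} \cdot 51 = -3 + \frac{51}{2} = \frac{45}{2} \approx 22.5$)
$n{\left(Y \right)} = \frac{1}{-640 + Y}$
$\frac{\left(59856 \cdot 9 + 406998\right) \left(-208233 + n{\left(501 \right)}\right)}{\left(g{\left(S,-91 \right)} - -10381\right) - 399141} = \frac{\left(59856 \cdot 9 + 406998\right) \left(-208233 + \frac{1}{-640 + 501}\right)}{\left(\frac{45}{2} - -10381\right) - 399141} = \frac{\left(538704 + 406998\right) \left(-208233 + \frac{1}{-139}\right)}{\left(\frac{45}{2} + 10381\right) - 399141} = \frac{945702 \left(-208233 - \frac{1}{139}\right)}{\frac{20807}{2} - 399141} = \frac{945702 \left(- \frac{28944388}{139}\right)}{- \frac{777475}{2}} = \left(- \frac{27372765620376}{139}\right) \left(- \frac{2}{777475}\right) = \frac{54745531240752}{108069025}$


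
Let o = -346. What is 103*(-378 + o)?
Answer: -74572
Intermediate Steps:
103*(-378 + o) = 103*(-378 - 346) = 103*(-724) = -74572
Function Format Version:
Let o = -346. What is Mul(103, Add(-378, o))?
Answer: -74572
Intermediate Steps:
Mul(103, Add(-378, o)) = Mul(103, Add(-378, -346)) = Mul(103, -724) = -74572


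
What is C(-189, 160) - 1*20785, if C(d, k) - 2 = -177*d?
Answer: 12670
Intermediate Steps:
C(d, k) = 2 - 177*d
C(-189, 160) - 1*20785 = (2 - 177*(-189)) - 1*20785 = (2 + 33453) - 20785 = 33455 - 20785 = 12670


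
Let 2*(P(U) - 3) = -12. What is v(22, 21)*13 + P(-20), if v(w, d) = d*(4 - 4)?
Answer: -3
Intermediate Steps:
v(w, d) = 0 (v(w, d) = d*0 = 0)
P(U) = -3 (P(U) = 3 + (½)*(-12) = 3 - 6 = -3)
v(22, 21)*13 + P(-20) = 0*13 - 3 = 0 - 3 = -3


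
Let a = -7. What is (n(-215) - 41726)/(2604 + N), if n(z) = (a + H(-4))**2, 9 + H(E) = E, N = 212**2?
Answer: -20663/23774 ≈ -0.86914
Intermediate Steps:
N = 44944
H(E) = -9 + E
n(z) = 400 (n(z) = (-7 + (-9 - 4))**2 = (-7 - 13)**2 = (-20)**2 = 400)
(n(-215) - 41726)/(2604 + N) = (400 - 41726)/(2604 + 44944) = -41326/47548 = -41326*1/47548 = -20663/23774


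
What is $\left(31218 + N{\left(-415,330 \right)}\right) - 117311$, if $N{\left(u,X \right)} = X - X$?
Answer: $-86093$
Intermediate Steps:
$N{\left(u,X \right)} = 0$
$\left(31218 + N{\left(-415,330 \right)}\right) - 117311 = \left(31218 + 0\right) - 117311 = 31218 - 117311 = -86093$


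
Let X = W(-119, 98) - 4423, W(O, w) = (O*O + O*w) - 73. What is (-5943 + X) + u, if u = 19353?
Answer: 11413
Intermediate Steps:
W(O, w) = -73 + O² + O*w (W(O, w) = (O² + O*w) - 73 = -73 + O² + O*w)
X = -1997 (X = (-73 + (-119)² - 119*98) - 4423 = (-73 + 14161 - 11662) - 4423 = 2426 - 4423 = -1997)
(-5943 + X) + u = (-5943 - 1997) + 19353 = -7940 + 19353 = 11413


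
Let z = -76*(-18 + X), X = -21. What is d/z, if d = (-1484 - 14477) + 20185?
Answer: 352/247 ≈ 1.4251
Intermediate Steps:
d = 4224 (d = -15961 + 20185 = 4224)
z = 2964 (z = -76*(-18 - 21) = -76*(-39) = 2964)
d/z = 4224/2964 = 4224*(1/2964) = 352/247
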